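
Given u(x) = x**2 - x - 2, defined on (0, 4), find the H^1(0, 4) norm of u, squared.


||u||_{H^1}^2 = 1772/15

The H^1 norm (squared) on an interval (0, L) is
  ||u||_{H^1}^2 = ∫_0^L u(x)^2 dx + ∫_0^L u'(x)^2 dx.
Compute u'(x) = 2*x - 1.
Then u(x)^2 = x**4 - 2*x**3 - 3*x**2 + 4*x + 4 and u'(x)^2 = 4*x**2 - 4*x + 1.
Integrate each monomial from 0 to 4 using ∫_0^4 c·x^n dx = c·4^(n+1)/(n+1):
  ∫_0^4 u(x)^2 dx = ∫_0^4 (x^4 - 2*x^3 - 3*x^2 + 4*x + 4) dx. Term by term:
    ∫_0^4 x^4 dx = 1024/5;  ∫_0^4 -2*x^3 dx = -128;  ∫_0^4 -3*x^2 dx = -64;
    ∫_0^4 4*x dx = 32;  ∫_0^4 4 dx = 16.
  Sum: 1024/5 − 128 − 64 + 32 + 16 = 304/5.
  ∫_0^4 u'(x)^2 dx = ∫_0^4 (4*x^2 - 4*x + 1) dx. Term by term:
    ∫_0^4 4*x^2 dx = 256/3;  ∫_0^4 -4*x dx = -32;  ∫_0^4 1 dx = 4.
  Sum: 256/3 − 32 + 4 = 172/3.
Adding: ||u||_{H^1}^2 = 304/5 + 172/3 = 1772/15.


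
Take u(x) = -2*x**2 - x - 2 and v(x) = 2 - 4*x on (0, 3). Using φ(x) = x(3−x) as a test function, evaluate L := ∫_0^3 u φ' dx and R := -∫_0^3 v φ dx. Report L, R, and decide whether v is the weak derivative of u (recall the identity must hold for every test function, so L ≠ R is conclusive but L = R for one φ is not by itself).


LHS = 63/2, RHS = 18. No, v is not the weak derivative of u.

u(x) = -2*x**2 - x - 2, classical derivative u'(x) = -4*x - 1.
φ(x) = x(3−x), so φ'(x) = 3 - 2*x.
Note φ(0) = φ(3) = 0, so the boundary term u·φ vanishes.
LHS = ∫_0^3 u(x) φ'(x) dx = ∫_0^3 (4*x^3 - 4*x^2 + x - 6) dx. Term by term:
  ∫_0^3 4*x^3 dx = 81;  ∫_0^3 -4*x^2 dx = -36;  ∫_0^3 x dx = 9/2;
  ∫_0^3 -6 dx = -18.
Sum: 81 − 36 + 9/2 − 18 = 63/2.
So LHS = 63/2.
∫_0^3 v(x) φ(x) dx = ∫_0^3 (4*x^3 - 14*x^2 + 6*x) dx. Term by term:
  ∫_0^3 4*x^3 dx = 81;  ∫_0^3 -14*x^2 dx = -126;  ∫_0^3 6*x dx = 27.
Sum: 81 − 126 + 27 = -18.
So RHS = -∫_0^3 v(x) φ(x) dx = 18.
LHS − RHS = 27/2 ≠ 0, so the identity fails.
(For a valid weak derivative the identity must hold for EVERY test function, in particular this one. The failure shows v is NOT the weak derivative of u.)
Correct weak derivative would be u'(x) = -4*x - 1.


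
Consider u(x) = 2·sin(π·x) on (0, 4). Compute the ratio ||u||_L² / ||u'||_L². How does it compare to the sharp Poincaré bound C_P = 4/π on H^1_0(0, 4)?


||u||_L² / ||u'||_L² = 1/π < C_P = 4/π.

u(x) = 2·sin(π·x), so u'(x) = 2*π*cos(π*x).
Writing u(x) = A·sin(kπx/L) with A = 2 and k = 4, use ∫_0^L sin²(kπx/L) dx = L/2 and ∫_0^L cos²(kπx/L) dx = L/2.
u² = 4·sin²(π·x) and (u')² = 4*π^2·cos²(π·x), and each of sin², cos² integrates to L/2 = 2 over (0, 4).
∫_0^4 u² dx = 8, so ||u||_L² = 2*sqrt(2).
∫_0^4 (u')² dx = 8*π^2, so ||u'||_L² = 2*sqrt(2)*π.
Ratio ||u||_L² / ||u'||_L² = 1/π.
Sharp Poincaré constant on H^1_0(0, 4) is C_P = L/π = 4/π, achieved by sin(π/4·x).
This is the k = 4 harmonic; the ratio L/(kπ) is strictly less than C_P = L/π, consistent with the sharp inequality ||u||_L² ≤ C_P ||u'||_L².


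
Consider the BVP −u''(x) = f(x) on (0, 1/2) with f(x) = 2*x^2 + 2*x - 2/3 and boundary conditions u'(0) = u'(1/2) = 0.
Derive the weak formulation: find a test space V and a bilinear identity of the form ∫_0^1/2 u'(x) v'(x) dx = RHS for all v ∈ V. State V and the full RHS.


V = H^1(0, 1/2) (no boundary constraint on v; u is determined up to an additive constant); weak form: ∫_0^1/2 u'v' dx = ∫_0^1/2 (2*x^2 + 2*x - 2/3) v dx for all v ∈ V.

Multiply both sides by a test function v and integrate from 0 to 1/2:
  ∫_0^1/2 −u''(x) v(x) dx = ∫_0^1/2 f(x) v(x) dx.
Integrate the LHS by parts once:
  ∫_0^1/2 −u'' v dx = −[u'(x) v(x)]_0^1/2 + ∫_0^1/2 u'(x) v'(x) dx.
Thus ∫_0^1/2 u'(x) v'(x) dx = ∫_0^1/2 f(x) v(x) dx + [u'(x) v(x)]_0^1/2.
Choose V so that boundary terms are either known or forced to vanish.
u has homogeneous Neumann: u'(0) = u'(1/2) = 0. So [u' v]_0^1/2 = 0·v(1/2) − 0·v(0) = 0 for any v; take V = H^1(0, 1/2).
Weak formulation: find u (satisfying any essential BC) such that ∫_0^1/2 u'(x) v'(x) dx = ∫_0^1/2 f v dx for all v ∈ V (homogeneous Neumann, so boundary terms vanish).
Substituting f(x) = 2*x^2 + 2*x - 2/3, the right-hand side is ∫_0^1/2 (2*x^2 + 2*x - 2/3) v dx.
Compatibility check (pure Neumann): taking v ≡ 1 ∈ V gives 0 = ∫_0^1/2 f dx + (0) − (0), i.e. ∫_0^1/2 f dx must equal u'(0) − u'(1/2) = 0. Indeed ∫_0^1/2 (2*x^2 + 2*x - 2/3) dx = 0, so the data are compatible. The solution is then unique only up to an additive constant (fix it e.g. by requiring ∫_0^1/2 u dx = 0).


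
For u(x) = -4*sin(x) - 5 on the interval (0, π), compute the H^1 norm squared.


||u||_{H^1(0,π)}^2 = 80 + 41*π

u'(x) = -4*cos(x).
Expand u² and (u')² and integrate term by term on (0, π), using: for integers n ≥ 1, ∫_0^π sin²(nx) dx = ∫_0^π cos²(nx) dx = π/2; for n ≠ n', ∫_0^π sin(nx)sin(n'x) dx = ∫_0^π cos(nx)cos(n'x) dx = 0; and by product-to-sum, ∫_0^π sin(nx)cos(n'x) dx = ½∫_0^π [sin((n+n')x) + sin((n−n')x)] dx, which is 0 when n+n' is even and 2n/(n²−n'²) when n+n' is odd (it need not vanish on (0, π)). For the constant mode: ∫_0^π 1 dx = π, ∫_0^π cos(nx) dx = 0, ∫_0^π sin(nx) dx = (1−(−1)^n)/n.
  u² squared terms: (-5)²·∫1 dx = 25·π = 25*π;  (-4)²·∫sin(x)² dx = 16·π/2 = 8*π.
  u² cross terms: 2·(-5)·(-4)·∫1·sin(x) dx = 40·(2) = 80.
  So ∫_0^π u² dx = 25*π + 8*π + 80 = 80 + 33*π.
  (u')² squared terms: (-4)²·∫cos(x)² dx = 16·π/2 = 8*π.
  So ∫_0^π (u')² dx = 8*π.
||u||_{H^1}^2 = (80 + 33*π) + (8*π) = 80 + 41*π.


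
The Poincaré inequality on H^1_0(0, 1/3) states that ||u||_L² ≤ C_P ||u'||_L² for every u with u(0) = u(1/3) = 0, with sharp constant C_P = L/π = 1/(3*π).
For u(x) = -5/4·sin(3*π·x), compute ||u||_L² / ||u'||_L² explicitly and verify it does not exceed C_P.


||u||_L² / ||u'||_L² = 1/(3*π) = C_P.

u(x) = -5/4·sin(3*π·x), so u'(x) = -15*π*cos(3*π*x)/4.
Writing u(x) = A·sin(kπx/L) with A = -5/4 and k = 1, use ∫_0^L sin²(kπx/L) dx = L/2 and ∫_0^L cos²(kπx/L) dx = L/2.
u² = 25/16·sin²(3*π·x) and (u')² = 225*π^2/16·cos²(3*π·x), and each of sin², cos² integrates to L/2 = 1/6 over (0, 1/3).
∫_0^1/3 u² dx = 25/96, so ||u||_L² = 5*sqrt(6)/24.
∫_0^1/3 (u')² dx = 75*π^2/32, so ||u'||_L² = 5*sqrt(6)*π/8.
Ratio ||u||_L² / ||u'||_L² = 1/(3*π).
Sharp Poincaré constant on H^1_0(0, 1/3) is C_P = L/π = 1/(3*π), achieved by sin(3*π·x).
This is the k = 1 eigenfunction (up to amplitude), so the ratio equals the sharp Poincaré constant exactly.


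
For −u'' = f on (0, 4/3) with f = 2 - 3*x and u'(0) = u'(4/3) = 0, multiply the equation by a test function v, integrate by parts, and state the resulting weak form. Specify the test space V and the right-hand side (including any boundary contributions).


V = H^1(0, 4/3) (no boundary constraint on v; u is determined up to an additive constant); weak form: ∫_0^4/3 u'v' dx = ∫_0^4/3 (2 - 3*x) v dx for all v ∈ V.

Multiply both sides by a test function v and integrate from 0 to 4/3:
  ∫_0^4/3 −u''(x) v(x) dx = ∫_0^4/3 f(x) v(x) dx.
Integrate the LHS by parts once:
  ∫_0^4/3 −u'' v dx = −[u'(x) v(x)]_0^4/3 + ∫_0^4/3 u'(x) v'(x) dx.
Thus ∫_0^4/3 u'(x) v'(x) dx = ∫_0^4/3 f(x) v(x) dx + [u'(x) v(x)]_0^4/3.
Choose V so that boundary terms are either known or forced to vanish.
u has homogeneous Neumann: u'(0) = u'(4/3) = 0. So [u' v]_0^4/3 = 0·v(4/3) − 0·v(0) = 0 for any v; take V = H^1(0, 4/3).
Weak formulation: find u (satisfying any essential BC) such that ∫_0^4/3 u'(x) v'(x) dx = ∫_0^4/3 f v dx for all v ∈ V (homogeneous Neumann, so boundary terms vanish).
Substituting f(x) = 2 - 3*x, the right-hand side is ∫_0^4/3 (2 - 3*x) v dx.
Compatibility check (pure Neumann): taking v ≡ 1 ∈ V gives 0 = ∫_0^4/3 f dx + (0) − (0), i.e. ∫_0^4/3 f dx must equal u'(0) − u'(4/3) = 0. Indeed ∫_0^4/3 (2 - 3*x) dx = 0, so the data are compatible. The solution is then unique only up to an additive constant (fix it e.g. by requiring ∫_0^4/3 u dx = 0).


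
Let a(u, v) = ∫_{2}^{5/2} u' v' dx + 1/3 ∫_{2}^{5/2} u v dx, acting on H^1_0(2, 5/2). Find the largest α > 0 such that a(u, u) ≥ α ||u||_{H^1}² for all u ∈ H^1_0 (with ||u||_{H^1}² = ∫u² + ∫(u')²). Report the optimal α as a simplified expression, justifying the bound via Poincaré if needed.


α = (1 + 12*π^2)/(3*(1 + 4*π^2))

Coercivity of a(·,·) on H^1_0(2, 5/2) means a(u, u) ≥ α ||u||_{H^1}² for every u ∈ H^1_0.
The interval has length L = 1/2, and Poincaré/coercivity depend only on L. Here a(u, u) = ∫(u')² + (1/3)·∫u².
Here 0 < c = 1/3 < 1. The condition a(u,u) ≥ α||u||_{H^1}² reads (1−α)∫(u')² ≥ (α−c)∫u². Any admissible α is ≤ 1 (rapidly oscillating u have ∫u²/∫(u')² → 0), and α = 1 would force 0 ≥ (1−c)∫u², impossible since c < 1; so 1−α > 0. By the sharp Poincaré inequality on H^1_0 of an interval of length L, ∫(u')² ≥ (π/L)²∫u² with equality for the first sine mode sin(π(x−x₀)/L) (x₀ the left endpoint), so the inequality holds for all u iff (1−α)(π/L)² ≥ α − c, i.e. α ≤ ((π/L)² + c)/((π/L)² + 1) = (1 + c(L/π)²)/(1 + (L/π)²). With (π/L)² = 4*π^2 and c = 1/3, the largest admissible constant is α = ((π/L)² + c)/((π/L)² + 1).
Simplifying, α = (1 + 12*π^2)/(3*(1 + 4*π^2)).


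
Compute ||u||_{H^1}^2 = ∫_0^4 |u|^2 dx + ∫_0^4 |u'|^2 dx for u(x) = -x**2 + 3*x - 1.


||u||_{H^1}^2 = 184/5

The H^1 norm (squared) on an interval (0, L) is
  ||u||_{H^1}^2 = ∫_0^L u(x)^2 dx + ∫_0^L u'(x)^2 dx.
Compute u'(x) = 3 - 2*x.
Then u(x)^2 = x**4 - 6*x**3 + 11*x**2 - 6*x + 1 and u'(x)^2 = 4*x**2 - 12*x + 9.
Integrate each monomial from 0 to 4 using ∫_0^4 c·x^n dx = c·4^(n+1)/(n+1):
  ∫_0^4 u(x)^2 dx = ∫_0^4 (x^4 - 6*x^3 + 11*x^2 - 6*x + 1) dx. Term by term:
    ∫_0^4 x^4 dx = 1024/5;  ∫_0^4 -6*x^3 dx = -384;  ∫_0^4 11*x^2 dx = 704/3;
    ∫_0^4 -6*x dx = -48;  ∫_0^4 1 dx = 4.
  Sum: 1024/5 − 384 + 704/3 − 48 + 4 = 172/15.
  ∫_0^4 u'(x)^2 dx = ∫_0^4 (4*x^2 - 12*x + 9) dx. Term by term:
    ∫_0^4 4*x^2 dx = 256/3;  ∫_0^4 -12*x dx = -96;  ∫_0^4 9 dx = 36.
  Sum: 256/3 − 96 + 36 = 76/3.
Adding: ||u||_{H^1}^2 = 172/15 + 76/3 = 184/5.


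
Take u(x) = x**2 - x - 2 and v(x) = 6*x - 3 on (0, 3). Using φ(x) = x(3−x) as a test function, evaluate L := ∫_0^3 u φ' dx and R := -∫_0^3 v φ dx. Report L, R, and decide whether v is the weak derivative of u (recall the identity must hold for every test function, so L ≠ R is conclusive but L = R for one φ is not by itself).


LHS = -9, RHS = -27. No, v is not the weak derivative of u.

u(x) = x**2 - x - 2, classical derivative u'(x) = 2*x - 1.
φ(x) = x(3−x), so φ'(x) = 3 - 2*x.
Note φ(0) = φ(3) = 0, so the boundary term u·φ vanishes.
LHS = ∫_0^3 u(x) φ'(x) dx = ∫_0^3 (-2*x^3 + 5*x^2 + x - 6) dx. Term by term:
  ∫_0^3 -2*x^3 dx = -81/2;  ∫_0^3 5*x^2 dx = 45;  ∫_0^3 x dx = 9/2;
  ∫_0^3 -6 dx = -18.
Sum: -81/2 + 45 + 9/2 − 18 = -9.
So LHS = -9.
∫_0^3 v(x) φ(x) dx = ∫_0^3 (-6*x^3 + 21*x^2 - 9*x) dx. Term by term:
  ∫_0^3 -6*x^3 dx = -243/2;  ∫_0^3 21*x^2 dx = 189;  ∫_0^3 -9*x dx = -81/2.
Sum: -243/2 + 189 − 81/2 = 27.
So RHS = -∫_0^3 v(x) φ(x) dx = -27.
LHS − RHS = 18 ≠ 0, so the identity fails.
(For a valid weak derivative the identity must hold for EVERY test function, in particular this one. The failure shows v is NOT the weak derivative of u.)
Correct weak derivative would be u'(x) = 2*x - 1.


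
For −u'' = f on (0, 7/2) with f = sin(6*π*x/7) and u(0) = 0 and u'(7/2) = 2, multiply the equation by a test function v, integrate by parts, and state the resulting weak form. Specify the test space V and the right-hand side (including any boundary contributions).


V = {v ∈ H^1(0, 7/2) : v(0) = 0} (test functions vanish at x = 0 where u is specified); weak form: ∫_0^7/2 u'v' dx = ∫_0^7/2 (sin(6*π*x/7)) v dx + 2·v(7/2) for all v ∈ V.

Multiply both sides by a test function v and integrate from 0 to 7/2:
  ∫_0^7/2 −u''(x) v(x) dx = ∫_0^7/2 f(x) v(x) dx.
Integrate the LHS by parts once:
  ∫_0^7/2 −u'' v dx = −[u'(x) v(x)]_0^7/2 + ∫_0^7/2 u'(x) v'(x) dx.
Thus ∫_0^7/2 u'(x) v'(x) dx = ∫_0^7/2 f(x) v(x) dx + [u'(x) v(x)]_0^7/2.
Choose V so that boundary terms are either known or forced to vanish.
Mixed BC: u(0) = 0 (Dirichlet) and u'(7/2) = 2 (Neumann). Define V = {v ∈ H^1(0, 7/2) : v(0) = 0}. Then [u' v]_0^7/2 = u'(7/2)·v(7/2) − u'(0)·0 = 2·v(7/2).
Weak formulation: find u (satisfying any essential BC) such that ∫_0^7/2 u'(x) v'(x) dx = ∫_0^7/2 f v dx + 2·v(7/2) for all v ∈ V (Dirichlet at 0 absorbed into V; Neumann datum at x = 7/2 contributes the boundary term).
Substituting f(x) = sin(6*π*x/7), the right-hand side is ∫_0^7/2 (sin(6*π*x/7)) v dx + 2·v(7/2).


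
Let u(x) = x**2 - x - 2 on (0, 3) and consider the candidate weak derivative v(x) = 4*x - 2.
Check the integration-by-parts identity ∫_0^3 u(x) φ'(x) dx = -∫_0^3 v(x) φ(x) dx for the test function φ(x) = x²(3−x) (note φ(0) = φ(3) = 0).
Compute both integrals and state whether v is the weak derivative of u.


LHS = -351/20, RHS = -351/10. No, v is not the weak derivative of u.

u(x) = x**2 - x - 2, classical derivative u'(x) = 2*x - 1.
φ(x) = x²(3−x), so φ'(x) = 3*x*(2 - x).
Note φ(0) = φ(3) = 0, so the boundary term u·φ vanishes.
LHS = ∫_0^3 u(x) φ'(x) dx = ∫_0^3 (-3*x^4 + 9*x^3 - 12*x) dx. Term by term:
  ∫_0^3 -3*x^4 dx = -729/5;  ∫_0^3 9*x^3 dx = 729/4;  ∫_0^3 -12*x dx = -54.
Sum: -729/5 + 729/4 − 54 = -351/20.
So LHS = -351/20.
∫_0^3 v(x) φ(x) dx = ∫_0^3 (-4*x^4 + 14*x^3 - 6*x^2) dx. Term by term:
  ∫_0^3 -4*x^4 dx = -972/5;  ∫_0^3 14*x^3 dx = 567/2;  ∫_0^3 -6*x^2 dx = -54.
Sum: -972/5 + 567/2 − 54 = 351/10.
So RHS = -∫_0^3 v(x) φ(x) dx = -351/10.
LHS − RHS = 351/20 ≠ 0, so the identity fails.
(For a valid weak derivative the identity must hold for EVERY test function, in particular this one. The failure shows v is NOT the weak derivative of u.)
Correct weak derivative would be u'(x) = 2*x - 1.


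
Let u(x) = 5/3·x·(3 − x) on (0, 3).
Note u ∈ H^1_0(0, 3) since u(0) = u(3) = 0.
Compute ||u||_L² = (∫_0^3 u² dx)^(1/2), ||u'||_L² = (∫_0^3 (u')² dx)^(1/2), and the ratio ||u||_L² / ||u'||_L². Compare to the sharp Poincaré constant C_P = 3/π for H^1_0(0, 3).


||u||_L² / ||u'||_L² = 3*sqrt(10)/10 < C_P = 3/π.

u(x) = 5/3·x·(3 − x), so u'(x) = 5 - 10*x/3.
u(x) = 5/3·x·(3 − x) vanishes at x = 0 and x = 3, so u ∈ H^1_0(0, 3). Differentiate via the product rule and integrate the resulting polynomials term by term.
  ∫_0^3 u² dx = ∫_0^3 (25*x^4/9 - 50*x^3/3 + 25*x^2) dx. Term by term:
    ∫_0^3 25*x^4/9 dx = 135;  ∫_0^3 -50*x^3/3 dx = -675/2;  ∫_0^3 25*x^2 dx = 225.
  Sum: 135 − 675/2 + 225 = 45/2.
  ∫_0^3 (u')² dx = ∫_0^3 (100*x^2/9 - 100*x/3 + 25) dx. Term by term:
    ∫_0^3 100*x^2/9 dx = 100;  ∫_0^3 -100*x/3 dx = -150;  ∫_0^3 25 dx = 75.
  Sum: 100 − 150 + 75 = 25.
∫_0^3 u² dx = 45/2, so ||u||_L² = 3*sqrt(10)/2.
∫_0^3 (u')² dx = 25, so ||u'||_L² = 5.
Ratio ||u||_L² / ||u'||_L² = 3*sqrt(10)/10.
Sharp Poincaré constant on H^1_0(0, 3) is C_P = L/π = 3/π, achieved by sin(π/3·x).
A polynomial bump cannot attain the sharp Poincaré constant (only the first sine eigenfunction does), so the ratio is strictly less than C_P, consistent with ||u||_L² ≤ C_P ||u'||_L².


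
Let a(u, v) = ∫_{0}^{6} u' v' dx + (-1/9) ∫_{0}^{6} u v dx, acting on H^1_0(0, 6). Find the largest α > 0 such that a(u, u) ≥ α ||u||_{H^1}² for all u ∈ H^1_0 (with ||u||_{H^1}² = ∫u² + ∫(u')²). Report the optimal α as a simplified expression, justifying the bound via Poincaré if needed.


α = (-4 + π^2)/(π^2 + 36)

Coercivity of a(·,·) on H^1_0(0, 6) means a(u, u) ≥ α ||u||_{H^1}² for every u ∈ H^1_0.
The interval has length L = 6, and Poincaré/coercivity depend only on L. Here a(u, u) = ∫(u')² + (-1/9)·∫u².
Here c = -1/9 < 0 with |c| < (π/L)² = π^2/36, so coercivity still holds. The condition a(u,u) ≥ α||u||_{H^1}² reads (1−α)∫(u')² ≥ (α−c)∫u². Any admissible α is ≤ 1 (rapidly oscillating u have ∫u²/∫(u')² → 0), and α = 1 would force 0 ≥ (1−c)∫u², impossible since c < 1; so 1−α > 0. By the sharp Poincaré inequality on H^1_0 of an interval of length L, ∫(u')² ≥ (π/L)²∫u² with equality for the first sine mode sin(π(x−x₀)/L) (x₀ the left endpoint), so the inequality holds for all u iff (1−α)(π/L)² ≥ α − c, i.e. α ≤ ((π/L)² + c)/((π/L)² + 1) = (1 + c(L/π)²)/(1 + (L/π)²). (Direct route, valid since c ≤ 0: Poincaré gives c∫u² ≥ c(L/π)²∫(u')², so a(u,u) ≥ (1 + c(L/π)²)∫(u')², while ||u||_{H^1}² ≤ (1 + (L/π)²)∫(u')²; dividing yields the same α.) With (π/L)² = π^2/36 and c = -1/9, the largest admissible constant is α = ((π/L)² + c)/((π/L)² + 1).
Simplifying, α = (-4 + π^2)/(π^2 + 36).


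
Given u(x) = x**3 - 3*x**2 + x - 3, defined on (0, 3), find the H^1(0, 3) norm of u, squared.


||u||_{H^1}^2 = 570/7

The H^1 norm (squared) on an interval (0, L) is
  ||u||_{H^1}^2 = ∫_0^L u(x)^2 dx + ∫_0^L u'(x)^2 dx.
Compute u'(x) = 3*x**2 - 6*x + 1.
Then u(x)^2 = x**6 - 6*x**5 + 11*x**4 - 12*x**3 + 19*x**2 - 6*x + 9 and u'(x)^2 = 9*x**4 - 36*x**3 + 42*x**2 - 12*x + 1.
Integrate each monomial from 0 to 3 using ∫_0^3 c·x^n dx = c·3^(n+1)/(n+1):
  ∫_0^3 u(x)^2 dx = ∫_0^3 (x^6 - 6*x^5 + 11*x^4 - 12*x^3 + 19*x^2 - 6*x + 9) dx. Term by term:
    ∫_0^3 x^6 dx = 2187/7;  ∫_0^3 -6*x^5 dx = -729;  ∫_0^3 11*x^4 dx = 2673/5;
    ∫_0^3 -12*x^3 dx = -243;  ∫_0^3 19*x^2 dx = 171;  ∫_0^3 -6*x dx = -27;
    ∫_0^3 9 dx = 27.
  Sum: 2187/7 − 729 + 2673/5 − 243 + 171 − 27 + 27 = 1611/35.
  ∫_0^3 u'(x)^2 dx = ∫_0^3 (9*x^4 - 36*x^3 + 42*x^2 - 12*x + 1) dx. Term by term:
    ∫_0^3 9*x^4 dx = 2187/5;  ∫_0^3 -36*x^3 dx = -729;  ∫_0^3 42*x^2 dx = 378;
    ∫_0^3 -12*x dx = -54;  ∫_0^3 1 dx = 3.
  Sum: 2187/5 − 729 + 378 − 54 + 3 = 177/5.
Adding: ||u||_{H^1}^2 = 1611/35 + 177/5 = 570/7.


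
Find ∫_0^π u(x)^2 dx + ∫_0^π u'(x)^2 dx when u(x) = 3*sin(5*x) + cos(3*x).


||u||_{H^1(0,π)}^2 = 122*π

u'(x) = -3*sin(3*x) + 15*cos(5*x).
Expand u² and (u')² and integrate term by term on (0, π), using: for integers n ≥ 1, ∫_0^π sin²(nx) dx = ∫_0^π cos²(nx) dx = π/2; for n ≠ n', ∫_0^π sin(nx)sin(n'x) dx = ∫_0^π cos(nx)cos(n'x) dx = 0; and by product-to-sum, ∫_0^π sin(nx)cos(n'x) dx = ½∫_0^π [sin((n+n')x) + sin((n−n')x)] dx, which is 0 when n+n' is even and 2n/(n²−n'²) when n+n' is odd (it need not vanish on (0, π)).
  u² squared terms: (3)²·∫sin(5x)² dx = 9·π/2 = 9*π/2;  (1)²·∫cos(3x)² dx = 1·π/2 = π/2.
  u² cross terms: 2·(3)·(1)·∫sin(5x)·cos(3x) dx = 6·(0) = 0.
  So ∫_0^π u² dx = 9*π/2 + π/2 + 0 = 5*π.
  (u')² squared terms: (-3)²·∫sin(3x)² dx = 9·π/2 = 9*π/2;  (15)²·∫cos(5x)² dx = 225·π/2 = 225*π/2.
  (u')² cross terms: 2·(-3)·(15)·∫sin(3x)·cos(5x) dx = -90·(0) = 0.
  So ∫_0^π (u')² dx = 9*π/2 + 225*π/2 + 0 = 117*π.
||u||_{H^1}^2 = (5*π) + (117*π) = 122*π.


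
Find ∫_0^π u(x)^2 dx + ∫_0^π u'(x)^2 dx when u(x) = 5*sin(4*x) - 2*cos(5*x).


||u||_{H^1(0,π)}^2 = 4160/9 + 529*π/2

u'(x) = 10*sin(5*x) + 20*cos(4*x).
Expand u² and (u')² and integrate term by term on (0, π), using: for integers n ≥ 1, ∫_0^π sin²(nx) dx = ∫_0^π cos²(nx) dx = π/2; for n ≠ n', ∫_0^π sin(nx)sin(n'x) dx = ∫_0^π cos(nx)cos(n'x) dx = 0; and by product-to-sum, ∫_0^π sin(nx)cos(n'x) dx = ½∫_0^π [sin((n+n')x) + sin((n−n')x)] dx, which is 0 when n+n' is even and 2n/(n²−n'²) when n+n' is odd (it need not vanish on (0, π)).
  u² squared terms: (-2)²·∫cos(5x)² dx = 4·π/2 = 2*π;  (5)²·∫sin(4x)² dx = 25·π/2 = 25*π/2.
  u² cross terms: 2·(-2)·(5)·∫cos(5x)·sin(4x) dx = -20·(-8/9) = 160/9.
  So ∫_0^π u² dx = 2*π + 25*π/2 + 160/9 = 160/9 + 29*π/2.
  (u')² squared terms: (10)²·∫sin(5x)² dx = 100·π/2 = 50*π;  (20)²·∫cos(4x)² dx = 400·π/2 = 200*π.
  (u')² cross terms: 2·(10)·(20)·∫sin(5x)·cos(4x) dx = 400·(10/9) = 4000/9.
  So ∫_0^π (u')² dx = 50*π + 200*π + 4000/9 = 4000/9 + 250*π.
||u||_{H^1}^2 = (160/9 + 29*π/2) + (4000/9 + 250*π) = 4160/9 + 529*π/2.


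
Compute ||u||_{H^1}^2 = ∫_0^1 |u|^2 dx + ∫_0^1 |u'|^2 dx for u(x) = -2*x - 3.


||u||_{H^1}^2 = 61/3

The H^1 norm (squared) on an interval (0, L) is
  ||u||_{H^1}^2 = ∫_0^L u(x)^2 dx + ∫_0^L u'(x)^2 dx.
Compute u'(x) = -2.
Then u(x)^2 = 4*x**2 + 12*x + 9 and u'(x)^2 = 4.
Integrate each monomial from 0 to 1 using ∫_0^1 c·x^n dx = c·1^(n+1)/(n+1):
  ∫_0^1 u(x)^2 dx = ∫_0^1 (4*x^2 + 12*x + 9) dx. Term by term:
    ∫_0^1 4*x^2 dx = 4/3;  ∫_0^1 12*x dx = 6;  ∫_0^1 9 dx = 9.
  Sum: 4/3 + 6 + 9 = 49/3.
  ∫_0^1 u'(x)^2 dx = ∫_0^1 (4) dx. Term by term:
    ∫_0^1 4 dx = 4.
Adding: ||u||_{H^1}^2 = 49/3 + 4 = 61/3.


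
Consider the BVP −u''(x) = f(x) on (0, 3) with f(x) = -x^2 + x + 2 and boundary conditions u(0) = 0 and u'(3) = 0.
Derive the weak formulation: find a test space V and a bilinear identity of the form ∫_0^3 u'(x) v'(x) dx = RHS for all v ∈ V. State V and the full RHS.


V = {v ∈ H^1(0, 3) : v(0) = 0} (test functions vanish at x = 0 where u is specified); weak form: ∫_0^3 u'v' dx = ∫_0^3 (-x^2 + x + 2) v dx for all v ∈ V.

Multiply both sides by a test function v and integrate from 0 to 3:
  ∫_0^3 −u''(x) v(x) dx = ∫_0^3 f(x) v(x) dx.
Integrate the LHS by parts once:
  ∫_0^3 −u'' v dx = −[u'(x) v(x)]_0^3 + ∫_0^3 u'(x) v'(x) dx.
Thus ∫_0^3 u'(x) v'(x) dx = ∫_0^3 f(x) v(x) dx + [u'(x) v(x)]_0^3.
Choose V so that boundary terms are either known or forced to vanish.
Mixed BC: u(0) = 0 (Dirichlet) and u'(3) = 0 (Neumann). Define V = {v ∈ H^1(0, 3) : v(0) = 0}. Then [u' v]_0^3 = u'(3)·v(3) − u'(0)·0 = 0.
Weak formulation: find u (satisfying any essential BC) such that ∫_0^3 u'(x) v'(x) dx = ∫_0^3 f v dx for all v ∈ V (Dirichlet at 0 absorbed into V; the Neumann datum at x = 3 is zero, so no boundary term remains).
Substituting f(x) = -x^2 + x + 2, the right-hand side is ∫_0^3 (-x^2 + x + 2) v dx.


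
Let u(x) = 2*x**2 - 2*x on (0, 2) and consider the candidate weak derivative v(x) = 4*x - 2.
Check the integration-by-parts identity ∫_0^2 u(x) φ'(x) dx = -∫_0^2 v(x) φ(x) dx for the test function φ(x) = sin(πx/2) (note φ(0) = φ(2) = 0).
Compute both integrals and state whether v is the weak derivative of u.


LHS = -8/π, RHS = -8/π. Yes, v = u' weakly.

u(x) = 2*x**2 - 2*x, classical derivative u'(x) = 4*x - 2.
φ(x) = sin(πx/2), so φ'(x) = π*cos(π*x/2)/2.
Note φ(0) = φ(2) = 0, so the boundary term u·φ vanishes.
LHS = ∫_0^2 u(x) φ'(x) dx = ∫_0^2 (π*x^2*cos(π*x/2) - π*x*cos(π*x/2)) dx. Term by term:
  ∫_0^2 π*x^2*cos(π*x/2) dx = -16/π;  ∫_0^2 -π*x*cos(π*x/2) dx = 8/π.
Sum: -16/π + 8/π = -8/π.
So LHS = -8/π.
∫_0^2 v(x) φ(x) dx = ∫_0^2 (4*x*sin(π*x/2) - 2*sin(π*x/2)) dx. Term by term:
  ∫_0^2 -2*sin(π*x/2) dx = -8/π;  ∫_0^2 4*x*sin(π*x/2) dx = 16/π.
Sum: -8/π + 16/π = 8/π.
So RHS = -∫_0^2 v(x) φ(x) dx = -8/π.
LHS = RHS, so the identity holds for this test φ.
Moreover u is smooth here and v(x) = u'(x) = 4*x - 2 pointwise, so the identity holds for every test function. Hence v is the weak derivative of u.


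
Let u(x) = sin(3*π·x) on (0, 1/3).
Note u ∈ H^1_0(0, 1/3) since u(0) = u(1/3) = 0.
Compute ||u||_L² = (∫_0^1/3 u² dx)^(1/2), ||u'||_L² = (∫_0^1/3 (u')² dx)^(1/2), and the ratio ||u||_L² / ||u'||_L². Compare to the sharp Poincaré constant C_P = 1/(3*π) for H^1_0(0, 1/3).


||u||_L² / ||u'||_L² = 1/(3*π) = C_P.

u(x) = sin(3*π·x), so u'(x) = 3*π*cos(3*π*x).
Writing u(x) = A·sin(kπx/L) with A = 1 and k = 1, use ∫_0^L sin²(kπx/L) dx = L/2 and ∫_0^L cos²(kπx/L) dx = L/2.
u² = 1·sin²(3*π·x) and (u')² = 9*π^2·cos²(3*π·x), and each of sin², cos² integrates to L/2 = 1/6 over (0, 1/3).
∫_0^1/3 u² dx = 1/6, so ||u||_L² = sqrt(6)/6.
∫_0^1/3 (u')² dx = 3*π^2/2, so ||u'||_L² = sqrt(6)*π/2.
Ratio ||u||_L² / ||u'||_L² = 1/(3*π).
Sharp Poincaré constant on H^1_0(0, 1/3) is C_P = L/π = 1/(3*π), achieved by sin(3*π·x).
This is the k = 1 eigenfunction (up to amplitude), so the ratio equals the sharp Poincaré constant exactly.


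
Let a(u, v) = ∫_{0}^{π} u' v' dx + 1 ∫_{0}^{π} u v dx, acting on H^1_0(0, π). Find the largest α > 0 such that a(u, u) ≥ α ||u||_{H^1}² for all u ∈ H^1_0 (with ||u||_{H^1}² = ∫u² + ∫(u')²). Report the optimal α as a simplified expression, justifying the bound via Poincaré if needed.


α = 1

Coercivity of a(·,·) on H^1_0(0, π) means a(u, u) ≥ α ||u||_{H^1}² for every u ∈ H^1_0.
The interval has length L = π, and Poincaré/coercivity depend only on L. Here a(u, u) = ∫(u')² + (1)·∫u².
Here c = 1 ≥ 1, so a(u,u) = ∫(u')² + c∫u² ≥ ∫(u')² + ∫u² = ||u||_{H^1}², i.e. α = 1 works. No larger α is possible: a(u,u) ≥ α||u||_{H^1}² means (1−α)∫(u')² ≥ (α−c)∫u², and for the modes u_n = sin(nπ(x−x₀)/L) (x₀ the left endpoint) one has ∫u_n²/∫(u_n')² = (L/(nπ))² → 0, so a(u_n,u_n)/||u_n||_{H^1}² → 1. Hence the optimal constant is α = 1.
Therefore α = 1.


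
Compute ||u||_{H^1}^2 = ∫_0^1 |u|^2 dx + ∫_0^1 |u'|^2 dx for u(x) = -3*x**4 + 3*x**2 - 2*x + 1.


||u||_{H^1}^2 = 122/15

The H^1 norm (squared) on an interval (0, L) is
  ||u||_{H^1}^2 = ∫_0^L u(x)^2 dx + ∫_0^L u'(x)^2 dx.
Compute u'(x) = -12*x**3 + 6*x - 2.
Then u(x)^2 = 9*x**8 - 18*x**6 + 12*x**5 + 3*x**4 - 12*x**3 + 10*x**2 - 4*x + 1 and u'(x)^2 = 144*x**6 - 144*x**4 + 48*x**3 + 36*x**2 - 24*x + 4.
Integrate each monomial from 0 to 1 using ∫_0^1 c·x^n dx = c·1^(n+1)/(n+1):
  ∫_0^1 u(x)^2 dx = ∫_0^1 (9*x^8 - 18*x^6 + 12*x^5 + 3*x^4 - 12*x^3 + 10*x^2 - 4*x + 1) dx. Term by term:
    ∫_0^1 9*x^8 dx = 1;  ∫_0^1 -18*x^6 dx = -18/7;  ∫_0^1 12*x^5 dx = 2;
    ∫_0^1 3*x^4 dx = 3/5;  ∫_0^1 -12*x^3 dx = -3;  ∫_0^1 10*x^2 dx = 10/3;
    ∫_0^1 -4*x dx = -2;  ∫_0^1 1 dx = 1.
  Sum: 1 − 18/7 + 2 + 3/5 − 3 + 10/3 − 2 + 1 = 38/105.
  ∫_0^1 u'(x)^2 dx = ∫_0^1 (144*x^6 - 144*x^4 + 48*x^3 + 36*x^2 - 24*x + 4) dx. Term by term:
    ∫_0^1 144*x^6 dx = 144/7;  ∫_0^1 -144*x^4 dx = -144/5;  ∫_0^1 48*x^3 dx = 12;
    ∫_0^1 36*x^2 dx = 12;  ∫_0^1 -24*x dx = -12;  ∫_0^1 4 dx = 4.
  Sum: 144/7 − 144/5 + 12 + 12 − 12 + 4 = 272/35.
Adding: ||u||_{H^1}^2 = 38/105 + 272/35 = 122/15.


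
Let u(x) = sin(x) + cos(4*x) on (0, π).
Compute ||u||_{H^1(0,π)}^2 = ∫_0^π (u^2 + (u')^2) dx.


||u||_{H^1(0,π)}^2 = -68/15 + 19*π/2

u'(x) = -4*sin(4*x) + cos(x).
Expand u² and (u')² and integrate term by term on (0, π), using: for integers n ≥ 1, ∫_0^π sin²(nx) dx = ∫_0^π cos²(nx) dx = π/2; for n ≠ n', ∫_0^π sin(nx)sin(n'x) dx = ∫_0^π cos(nx)cos(n'x) dx = 0; and by product-to-sum, ∫_0^π sin(nx)cos(n'x) dx = ½∫_0^π [sin((n+n')x) + sin((n−n')x)] dx, which is 0 when n+n' is even and 2n/(n²−n'²) when n+n' is odd (it need not vanish on (0, π)).
  u² squared terms: (1)²·∫cos(4x)² dx = 1·π/2 = π/2;  (1)²·∫sin(x)² dx = 1·π/2 = π/2.
  u² cross terms: 2·(1)·(1)·∫cos(4x)·sin(x) dx = 2·(-2/15) = -4/15.
  So ∫_0^π u² dx = π/2 + π/2 − 4/15 = -4/15 + π.
  (u')² squared terms: (-4)²·∫sin(4x)² dx = 16·π/2 = 8*π;  (1)²·∫cos(x)² dx = 1·π/2 = π/2.
  (u')² cross terms: 2·(-4)·(1)·∫sin(4x)·cos(x) dx = -8·(8/15) = -64/15.
  So ∫_0^π (u')² dx = 8*π + π/2 − 64/15 = -64/15 + 17*π/2.
||u||_{H^1}^2 = (-4/15 + π) + (-64/15 + 17*π/2) = -68/15 + 19*π/2.


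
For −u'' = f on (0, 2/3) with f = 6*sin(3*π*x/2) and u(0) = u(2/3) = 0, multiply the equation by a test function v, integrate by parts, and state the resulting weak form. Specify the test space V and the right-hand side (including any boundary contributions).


V = H^1_0(0, 2/3) (so v(0) = v(2/3) = 0); weak form: ∫_0^2/3 u'v' dx = ∫_0^2/3 (6*sin(3*π*x/2)) v dx for all v ∈ V.

Multiply both sides by a test function v and integrate from 0 to 2/3:
  ∫_0^2/3 −u''(x) v(x) dx = ∫_0^2/3 f(x) v(x) dx.
Integrate the LHS by parts once:
  ∫_0^2/3 −u'' v dx = −[u'(x) v(x)]_0^2/3 + ∫_0^2/3 u'(x) v'(x) dx.
Thus ∫_0^2/3 u'(x) v'(x) dx = ∫_0^2/3 f(x) v(x) dx + [u'(x) v(x)]_0^2/3.
Choose V so that boundary terms are either known or forced to vanish.
u is Dirichlet: u(0) = u(2/3) = 0. Let V = H^1_0(0, 2/3); then v(0) = v(2/3) = 0, and [u' v]_0^2/3 = 0.
Weak formulation: find u (satisfying any essential BC) such that ∫_0^2/3 u'(x) v'(x) dx = ∫_0^2/3 f v dx for all v ∈ V.
Substituting f(x) = 6*sin(3*π*x/2), the right-hand side is ∫_0^2/3 (6*sin(3*π*x/2)) v dx.


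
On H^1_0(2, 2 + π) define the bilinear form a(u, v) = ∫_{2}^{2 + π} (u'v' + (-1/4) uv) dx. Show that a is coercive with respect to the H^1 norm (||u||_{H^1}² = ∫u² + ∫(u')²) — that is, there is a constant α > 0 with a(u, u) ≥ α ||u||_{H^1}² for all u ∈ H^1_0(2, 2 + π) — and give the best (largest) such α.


α = 3/8

Coercivity of a(·,·) on H^1_0(2, 2 + π) means a(u, u) ≥ α ||u||_{H^1}² for every u ∈ H^1_0.
The interval has length L = π, and Poincaré/coercivity depend only on L. Here a(u, u) = ∫(u')² + (-1/4)·∫u².
Here c = -1/4 < 0 with |c| < (π/L)² = 1, so coercivity still holds. The condition a(u,u) ≥ α||u||_{H^1}² reads (1−α)∫(u')² ≥ (α−c)∫u². Any admissible α is ≤ 1 (rapidly oscillating u have ∫u²/∫(u')² → 0), and α = 1 would force 0 ≥ (1−c)∫u², impossible since c < 1; so 1−α > 0. By the sharp Poincaré inequality on H^1_0 of an interval of length L, ∫(u')² ≥ (π/L)²∫u² with equality for the first sine mode sin(π(x−x₀)/L) (x₀ the left endpoint), so the inequality holds for all u iff (1−α)(π/L)² ≥ α − c, i.e. α ≤ ((π/L)² + c)/((π/L)² + 1) = (1 + c(L/π)²)/(1 + (L/π)²). (Direct route, valid since c ≤ 0: Poincaré gives c∫u² ≥ c(L/π)²∫(u')², so a(u,u) ≥ (1 + c(L/π)²)∫(u')², while ||u||_{H^1}² ≤ (1 + (L/π)²)∫(u')²; dividing yields the same α.) With (π/L)² = 1 and c = -1/4, the largest admissible constant is α = ((π/L)² + c)/((π/L)² + 1).
Simplifying, α = 3/8.


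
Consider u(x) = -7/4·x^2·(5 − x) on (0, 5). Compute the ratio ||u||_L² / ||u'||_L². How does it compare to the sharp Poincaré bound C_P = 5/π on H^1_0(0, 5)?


||u||_L² / ||u'||_L² = 5*sqrt(14)/14 < C_P = 5/π.

u(x) = -7/4·x^2·(5 − x), so u'(x) = 7*x*(3*x - 10)/4.
u(x) = -7/4·x^2·(5 − x) vanishes at x = 0 and x = 5, so u ∈ H^1_0(0, 5). Differentiate via the product rule and integrate the resulting polynomials term by term.
  ∫_0^5 u² dx = ∫_0^5 (49*x^6/16 - 245*x^5/8 + 1225*x^4/16) dx. Term by term:
    ∫_0^5 49*x^6/16 dx = 546875/16;  ∫_0^5 -245*x^5/8 dx = -3828125/48;  ∫_0^5 1225*x^4/16 dx = 765625/16.
  Sum: 546875/16 − 3828125/48 + 765625/16 = 109375/48.
  ∫_0^5 (u')² dx = ∫_0^5 (441*x^4/16 - 735*x^3/4 + 1225*x^2/4) dx. Term by term:
    ∫_0^5 441*x^4/16 dx = 275625/16;  ∫_0^5 -735*x^3/4 dx = -459375/16;  ∫_0^5 1225*x^2/4 dx = 153125/12.
  Sum: 275625/16 − 459375/16 + 153125/12 = 30625/24.
∫_0^5 u² dx = 109375/48, so ||u||_L² = 125*sqrt(21)/12.
∫_0^5 (u')² dx = 30625/24, so ||u'||_L² = 175*sqrt(6)/12.
Ratio ||u||_L² / ||u'||_L² = 5*sqrt(14)/14.
Sharp Poincaré constant on H^1_0(0, 5) is C_P = L/π = 5/π, achieved by sin(π/5·x).
A polynomial bump cannot attain the sharp Poincaré constant (only the first sine eigenfunction does), so the ratio is strictly less than C_P, consistent with ||u||_L² ≤ C_P ||u'||_L².


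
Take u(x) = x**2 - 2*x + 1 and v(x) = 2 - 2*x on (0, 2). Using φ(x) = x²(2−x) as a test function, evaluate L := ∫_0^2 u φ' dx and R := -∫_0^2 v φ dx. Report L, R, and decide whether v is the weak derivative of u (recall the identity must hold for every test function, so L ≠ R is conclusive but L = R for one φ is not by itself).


LHS = -8/15, RHS = 8/15. No, v is not the weak derivative of u.

u(x) = x**2 - 2*x + 1, classical derivative u'(x) = 2*x - 2.
φ(x) = x²(2−x), so φ'(x) = x*(4 - 3*x).
Note φ(0) = φ(2) = 0, so the boundary term u·φ vanishes.
LHS = ∫_0^2 u(x) φ'(x) dx = ∫_0^2 (-3*x^4 + 10*x^3 - 11*x^2 + 4*x) dx. Term by term:
  ∫_0^2 -3*x^4 dx = -96/5;  ∫_0^2 10*x^3 dx = 40;  ∫_0^2 -11*x^2 dx = -88/3;
  ∫_0^2 4*x dx = 8.
Sum: -96/5 + 40 − 88/3 + 8 = -8/15.
So LHS = -8/15.
∫_0^2 v(x) φ(x) dx = ∫_0^2 (2*x^4 - 6*x^3 + 4*x^2) dx. Term by term:
  ∫_0^2 2*x^4 dx = 64/5;  ∫_0^2 -6*x^3 dx = -24;  ∫_0^2 4*x^2 dx = 32/3.
Sum: 64/5 − 24 + 32/3 = -8/15.
So RHS = -∫_0^2 v(x) φ(x) dx = 8/15.
LHS − RHS = -16/15 ≠ 0, so the identity fails.
(For a valid weak derivative the identity must hold for EVERY test function, in particular this one. The failure shows v is NOT the weak derivative of u.)
Correct weak derivative would be u'(x) = 2*x - 2.


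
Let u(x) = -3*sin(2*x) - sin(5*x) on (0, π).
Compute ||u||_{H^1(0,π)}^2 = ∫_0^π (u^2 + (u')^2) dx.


||u||_{H^1(0,π)}^2 = 71*π/2

u'(x) = -6*cos(2*x) - 5*cos(5*x).
Expand u² and (u')² and integrate term by term on (0, π), using: for integers n ≥ 1, ∫_0^π sin²(nx) dx = ∫_0^π cos²(nx) dx = π/2; for n ≠ n', ∫_0^π sin(nx)sin(n'x) dx = ∫_0^π cos(nx)cos(n'x) dx = 0; and by product-to-sum, ∫_0^π sin(nx)cos(n'x) dx = ½∫_0^π [sin((n+n')x) + sin((n−n')x)] dx, which is 0 when n+n' is even and 2n/(n²−n'²) when n+n' is odd (it need not vanish on (0, π)).
  u² squared terms: (-1)²·∫sin(5x)² dx = 1·π/2 = π/2;  (-3)²·∫sin(2x)² dx = 9·π/2 = 9*π/2.
  u² cross terms: 2·(-1)·(-3)·∫sin(5x)·sin(2x) dx = 6·(0) = 0.
  So ∫_0^π u² dx = π/2 + 9*π/2 + 0 = 5*π.
  (u')² squared terms: (-6)²·∫cos(2x)² dx = 36·π/2 = 18*π;  (-5)²·∫cos(5x)² dx = 25·π/2 = 25*π/2.
  (u')² cross terms: 2·(-6)·(-5)·∫cos(2x)·cos(5x) dx = 60·(0) = 0.
  So ∫_0^π (u')² dx = 18*π + 25*π/2 + 0 = 61*π/2.
||u||_{H^1}^2 = (5*π) + (61*π/2) = 71*π/2.


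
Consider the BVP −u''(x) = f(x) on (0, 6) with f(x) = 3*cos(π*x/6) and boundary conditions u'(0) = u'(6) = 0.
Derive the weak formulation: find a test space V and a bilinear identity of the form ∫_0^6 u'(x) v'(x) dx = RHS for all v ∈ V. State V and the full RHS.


V = H^1(0, 6) (no boundary constraint on v; u is determined up to an additive constant); weak form: ∫_0^6 u'v' dx = ∫_0^6 (3*cos(π*x/6)) v dx for all v ∈ V.

Multiply both sides by a test function v and integrate from 0 to 6:
  ∫_0^6 −u''(x) v(x) dx = ∫_0^6 f(x) v(x) dx.
Integrate the LHS by parts once:
  ∫_0^6 −u'' v dx = −[u'(x) v(x)]_0^6 + ∫_0^6 u'(x) v'(x) dx.
Thus ∫_0^6 u'(x) v'(x) dx = ∫_0^6 f(x) v(x) dx + [u'(x) v(x)]_0^6.
Choose V so that boundary terms are either known or forced to vanish.
u has homogeneous Neumann: u'(0) = u'(6) = 0. So [u' v]_0^6 = 0·v(6) − 0·v(0) = 0 for any v; take V = H^1(0, 6).
Weak formulation: find u (satisfying any essential BC) such that ∫_0^6 u'(x) v'(x) dx = ∫_0^6 f v dx for all v ∈ V (homogeneous Neumann, so boundary terms vanish).
Substituting f(x) = 3*cos(π*x/6), the right-hand side is ∫_0^6 (3*cos(π*x/6)) v dx.
Compatibility check (pure Neumann): taking v ≡ 1 ∈ V gives 0 = ∫_0^6 f dx + (0) − (0), i.e. ∫_0^6 f dx must equal u'(0) − u'(6) = 0. Indeed ∫_0^6 (3*cos(π*x/6)) dx = 0, so the data are compatible. The solution is then unique only up to an additive constant (fix it e.g. by requiring ∫_0^6 u dx = 0).


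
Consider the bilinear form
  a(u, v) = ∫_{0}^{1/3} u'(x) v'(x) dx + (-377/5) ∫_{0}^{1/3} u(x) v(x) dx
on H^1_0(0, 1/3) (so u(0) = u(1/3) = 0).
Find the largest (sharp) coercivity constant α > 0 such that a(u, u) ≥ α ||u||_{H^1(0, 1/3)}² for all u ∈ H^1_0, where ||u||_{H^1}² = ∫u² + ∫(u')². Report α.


α = (-377 + 45*π^2)/(5*(1 + 9*π^2))

Coercivity of a(·,·) on H^1_0(0, 1/3) means a(u, u) ≥ α ||u||_{H^1}² for every u ∈ H^1_0.
The interval has length L = 1/3, and Poincaré/coercivity depend only on L. Here a(u, u) = ∫(u')² + (-377/5)·∫u².
Here c = -377/5 < 0 with |c| < (π/L)² = 9*π^2, so coercivity still holds. The condition a(u,u) ≥ α||u||_{H^1}² reads (1−α)∫(u')² ≥ (α−c)∫u². Any admissible α is ≤ 1 (rapidly oscillating u have ∫u²/∫(u')² → 0), and α = 1 would force 0 ≥ (1−c)∫u², impossible since c < 1; so 1−α > 0. By the sharp Poincaré inequality on H^1_0 of an interval of length L, ∫(u')² ≥ (π/L)²∫u² with equality for the first sine mode sin(π(x−x₀)/L) (x₀ the left endpoint), so the inequality holds for all u iff (1−α)(π/L)² ≥ α − c, i.e. α ≤ ((π/L)² + c)/((π/L)² + 1) = (1 + c(L/π)²)/(1 + (L/π)²). (Direct route, valid since c ≤ 0: Poincaré gives c∫u² ≥ c(L/π)²∫(u')², so a(u,u) ≥ (1 + c(L/π)²)∫(u')², while ||u||_{H^1}² ≤ (1 + (L/π)²)∫(u')²; dividing yields the same α.) With (π/L)² = 9*π^2 and c = -377/5, the largest admissible constant is α = ((π/L)² + c)/((π/L)² + 1).
Simplifying, α = (-377 + 45*π^2)/(5*(1 + 9*π^2)).


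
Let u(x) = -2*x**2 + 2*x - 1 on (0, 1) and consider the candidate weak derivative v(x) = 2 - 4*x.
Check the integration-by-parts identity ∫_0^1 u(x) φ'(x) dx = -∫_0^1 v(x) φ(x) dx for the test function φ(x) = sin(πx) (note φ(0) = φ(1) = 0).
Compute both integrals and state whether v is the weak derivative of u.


LHS = 0, RHS = 0. Yes, v = u' weakly.

u(x) = -2*x**2 + 2*x - 1, classical derivative u'(x) = 2 - 4*x.
φ(x) = sin(πx), so φ'(x) = π*cos(π*x).
Note φ(0) = φ(1) = 0, so the boundary term u·φ vanishes.
LHS = ∫_0^1 u(x) φ'(x) dx = ∫_0^1 (-2*π*x^2*cos(π*x) + 2*π*x*cos(π*x) - π*cos(π*x)) dx. Term by term:
  ∫_0^1 -π*cos(π*x) dx = 0;  ∫_0^1 -2*π*x^2*cos(π*x) dx = 4/π;  ∫_0^1 2*π*x*cos(π*x) dx = -4/π.
Sum: 0 + 4/π − 4/π = 0.
So LHS = 0.
∫_0^1 v(x) φ(x) dx = ∫_0^1 (-4*x*sin(π*x) + 2*sin(π*x)) dx. Term by term:
  ∫_0^1 2*sin(π*x) dx = 4/π;  ∫_0^1 -4*x*sin(π*x) dx = -4/π.
Sum: 4/π − 4/π = 0.
So RHS = -∫_0^1 v(x) φ(x) dx = 0.
LHS = RHS, so the identity holds for this test φ.
Moreover u is smooth here and v(x) = u'(x) = 2 - 4*x pointwise, so the identity holds for every test function. Hence v is the weak derivative of u.


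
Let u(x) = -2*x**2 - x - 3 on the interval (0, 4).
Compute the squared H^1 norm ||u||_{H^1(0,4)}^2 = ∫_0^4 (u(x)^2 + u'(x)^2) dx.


||u||_{H^1}^2 = 27688/15

The H^1 norm (squared) on an interval (0, L) is
  ||u||_{H^1}^2 = ∫_0^L u(x)^2 dx + ∫_0^L u'(x)^2 dx.
Compute u'(x) = -4*x - 1.
Then u(x)^2 = 4*x**4 + 4*x**3 + 13*x**2 + 6*x + 9 and u'(x)^2 = 16*x**2 + 8*x + 1.
Integrate each monomial from 0 to 4 using ∫_0^4 c·x^n dx = c·4^(n+1)/(n+1):
  ∫_0^4 u(x)^2 dx = ∫_0^4 (4*x^4 + 4*x^3 + 13*x^2 + 6*x + 9) dx. Term by term:
    ∫_0^4 4*x^4 dx = 4096/5;  ∫_0^4 4*x^3 dx = 256;  ∫_0^4 13*x^2 dx = 832/3;
    ∫_0^4 6*x dx = 48;  ∫_0^4 9 dx = 36.
  Sum: 4096/5 + 256 + 832/3 + 48 + 36 = 21548/15.
  ∫_0^4 u'(x)^2 dx = ∫_0^4 (16*x^2 + 8*x + 1) dx. Term by term:
    ∫_0^4 16*x^2 dx = 1024/3;  ∫_0^4 8*x dx = 64;  ∫_0^4 1 dx = 4.
  Sum: 1024/3 + 64 + 4 = 1228/3.
Adding: ||u||_{H^1}^2 = 21548/15 + 1228/3 = 27688/15.


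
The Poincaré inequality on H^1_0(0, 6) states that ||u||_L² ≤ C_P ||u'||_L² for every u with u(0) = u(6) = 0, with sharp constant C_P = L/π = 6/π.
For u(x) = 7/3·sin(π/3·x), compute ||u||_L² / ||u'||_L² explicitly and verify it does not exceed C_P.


||u||_L² / ||u'||_L² = 3/π < C_P = 6/π.

u(x) = 7/3·sin(π/3·x), so u'(x) = 7*π*cos(π*x/3)/9.
Writing u(x) = A·sin(kπx/L) with A = 7/3 and k = 2, use ∫_0^L sin²(kπx/L) dx = L/2 and ∫_0^L cos²(kπx/L) dx = L/2.
u² = 49/9·sin²(π/3·x) and (u')² = 49*π^2/81·cos²(π/3·x), and each of sin², cos² integrates to L/2 = 3 over (0, 6).
∫_0^6 u² dx = 49/3, so ||u||_L² = 7*sqrt(3)/3.
∫_0^6 (u')² dx = 49*π^2/27, so ||u'||_L² = 7*sqrt(3)*π/9.
Ratio ||u||_L² / ||u'||_L² = 3/π.
Sharp Poincaré constant on H^1_0(0, 6) is C_P = L/π = 6/π, achieved by sin(π/6·x).
This is the k = 2 harmonic; the ratio L/(kπ) is strictly less than C_P = L/π, consistent with the sharp inequality ||u||_L² ≤ C_P ||u'||_L².
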